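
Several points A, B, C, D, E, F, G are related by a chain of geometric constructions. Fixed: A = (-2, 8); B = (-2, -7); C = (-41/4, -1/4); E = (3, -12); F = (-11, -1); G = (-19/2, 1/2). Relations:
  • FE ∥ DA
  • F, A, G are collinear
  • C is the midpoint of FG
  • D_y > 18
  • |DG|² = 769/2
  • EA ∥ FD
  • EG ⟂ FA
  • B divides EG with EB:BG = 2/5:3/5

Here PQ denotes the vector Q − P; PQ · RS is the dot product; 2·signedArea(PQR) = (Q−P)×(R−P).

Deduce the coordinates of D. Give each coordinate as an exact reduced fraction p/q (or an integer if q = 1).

1. D_x = -16  [FE ∥ DA ∩ EA ∥ FD]
2. D_y = 19  [FE ∥ DA ∩ EA ∥ FD]
   → D = (-16, 19)

D = (-16, 19)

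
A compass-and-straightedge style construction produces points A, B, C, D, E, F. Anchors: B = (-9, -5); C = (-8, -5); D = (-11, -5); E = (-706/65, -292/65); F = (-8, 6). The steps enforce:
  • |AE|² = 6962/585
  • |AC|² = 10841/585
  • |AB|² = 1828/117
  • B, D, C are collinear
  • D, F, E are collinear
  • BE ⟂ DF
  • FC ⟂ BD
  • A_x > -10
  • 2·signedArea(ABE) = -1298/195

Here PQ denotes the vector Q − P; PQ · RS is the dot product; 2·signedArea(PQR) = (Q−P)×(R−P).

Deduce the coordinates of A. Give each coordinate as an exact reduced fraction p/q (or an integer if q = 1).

1. A_x = -647/65  [line -33/65·x + -121/65·y + -1408/195 = 0 ∩ |AE|² = 6962/585]
2. A_y = -227/195  [line -33/65·x + -121/65·y + -1408/195 = 0 ∩ |AE|² = 6962/585]
   → A = (-647/65, -227/195)

A = (-647/65, -227/195)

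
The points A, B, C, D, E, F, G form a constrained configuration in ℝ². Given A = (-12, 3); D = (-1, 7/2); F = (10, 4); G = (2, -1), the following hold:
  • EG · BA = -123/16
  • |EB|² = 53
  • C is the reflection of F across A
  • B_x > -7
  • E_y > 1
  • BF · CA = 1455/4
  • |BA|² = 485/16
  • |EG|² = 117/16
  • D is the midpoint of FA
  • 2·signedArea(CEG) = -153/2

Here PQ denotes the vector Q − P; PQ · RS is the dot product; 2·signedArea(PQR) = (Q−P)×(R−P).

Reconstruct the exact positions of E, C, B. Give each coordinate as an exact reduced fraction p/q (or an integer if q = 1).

B = (-13/2, 13/4)
C = (-34, 2)
E = (1/2, 5/4)

1. C_x = -34  [C is the reflection of F across A]
2. C_y = 2  [C is the reflection of F across A]
   → C = (-34, 2)
3. B_x = -13/2  [line -22·x + -1·y + -559/4 = 0 ∩ |BA|² = 485/16]
4. B_y = 13/4  [line -22·x + -1·y + -559/4 = 0 ∩ |BA|² = 485/16]
   → B = (-13/2, 13/4)
5. E_x = 1/2  [EG · BA = -123/16 ∩ 2·signedArea(CEG) = -153/2]
6. E_y = 5/4  [EG · BA = -123/16 ∩ 2·signedArea(CEG) = -153/2]
   → E = (1/2, 5/4)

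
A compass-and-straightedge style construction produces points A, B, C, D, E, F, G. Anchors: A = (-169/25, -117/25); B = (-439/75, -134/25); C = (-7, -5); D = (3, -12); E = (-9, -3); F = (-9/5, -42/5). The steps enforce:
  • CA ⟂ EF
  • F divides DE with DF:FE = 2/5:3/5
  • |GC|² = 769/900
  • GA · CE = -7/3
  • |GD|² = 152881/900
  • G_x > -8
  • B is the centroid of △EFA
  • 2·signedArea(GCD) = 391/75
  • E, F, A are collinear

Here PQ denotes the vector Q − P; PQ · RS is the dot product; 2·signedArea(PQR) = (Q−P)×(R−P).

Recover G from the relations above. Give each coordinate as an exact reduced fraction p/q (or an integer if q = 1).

1. G_x = -557/75  [2·signedArea(GCD) = 391/75 ∩ GA · CE = -7/3]
2. G_y = -209/50  [2·signedArea(GCD) = 391/75 ∩ GA · CE = -7/3]
   → G = (-557/75, -209/50)

G = (-557/75, -209/50)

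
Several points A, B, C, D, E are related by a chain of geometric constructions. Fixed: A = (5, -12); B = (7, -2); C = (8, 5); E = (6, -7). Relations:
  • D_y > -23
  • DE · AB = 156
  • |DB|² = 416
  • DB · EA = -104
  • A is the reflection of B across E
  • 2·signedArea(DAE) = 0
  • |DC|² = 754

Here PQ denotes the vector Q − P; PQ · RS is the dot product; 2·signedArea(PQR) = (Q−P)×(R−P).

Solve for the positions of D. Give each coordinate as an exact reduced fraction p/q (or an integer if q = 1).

D = (3, -22)

1. D_x = 3  [2·signedArea(DAE) = 0 ∩ DB · EA = -104]
2. D_y = -22  [2·signedArea(DAE) = 0 ∩ DB · EA = -104]
   → D = (3, -22)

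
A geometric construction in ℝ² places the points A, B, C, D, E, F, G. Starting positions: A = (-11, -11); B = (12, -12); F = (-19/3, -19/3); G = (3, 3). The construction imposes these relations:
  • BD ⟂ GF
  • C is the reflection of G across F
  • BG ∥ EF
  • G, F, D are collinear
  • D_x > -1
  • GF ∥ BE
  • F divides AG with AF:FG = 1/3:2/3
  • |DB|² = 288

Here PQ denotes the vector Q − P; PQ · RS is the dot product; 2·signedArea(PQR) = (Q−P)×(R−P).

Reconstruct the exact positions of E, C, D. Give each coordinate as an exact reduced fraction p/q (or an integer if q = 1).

C = (-47/3, -47/3)
D = (0, 0)
E = (8/3, -64/3)

1. E_x = 8/3  [BG ∥ EF ∩ GF ∥ BE]
2. E_y = -64/3  [BG ∥ EF ∩ GF ∥ BE]
   → E = (8/3, -64/3)
3. C_x = -47/3  [C is the reflection of G across F]
4. C_y = -47/3  [C is the reflection of G across F]
   → C = (-47/3, -47/3)
5. D_x = 0  [G, F, D are collinear ∩ BD ⟂ GF]
6. D_y = 0  [G, F, D are collinear ∩ BD ⟂ GF]
   → D = (0, 0)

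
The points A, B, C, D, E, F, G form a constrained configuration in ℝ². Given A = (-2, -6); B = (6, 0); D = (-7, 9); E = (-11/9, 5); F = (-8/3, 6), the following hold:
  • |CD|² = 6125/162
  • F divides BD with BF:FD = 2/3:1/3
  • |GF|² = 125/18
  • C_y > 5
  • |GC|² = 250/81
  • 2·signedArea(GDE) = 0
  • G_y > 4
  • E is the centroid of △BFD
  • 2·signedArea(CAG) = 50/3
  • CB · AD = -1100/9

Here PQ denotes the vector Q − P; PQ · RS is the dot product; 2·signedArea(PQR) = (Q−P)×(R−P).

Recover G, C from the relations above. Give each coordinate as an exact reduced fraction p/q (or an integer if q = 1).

1. C_x = -35/18  [line 5·x + -15·y + 830/9 = 0 ∩ |CD|² = 6125/162]
2. C_y = 11/2  [line 5·x + -15·y + 830/9 = 0 ∩ |CD|² = 6125/162]
   → C = (-35/18, 11/2)
3. G_x = -1/2  [2·signedArea(GDE) = 0 ∩ 2·signedArea(CAG) = 50/3]
4. G_y = 9/2  [2·signedArea(GDE) = 0 ∩ 2·signedArea(CAG) = 50/3]
   → G = (-1/2, 9/2)

C = (-35/18, 11/2)
G = (-1/2, 9/2)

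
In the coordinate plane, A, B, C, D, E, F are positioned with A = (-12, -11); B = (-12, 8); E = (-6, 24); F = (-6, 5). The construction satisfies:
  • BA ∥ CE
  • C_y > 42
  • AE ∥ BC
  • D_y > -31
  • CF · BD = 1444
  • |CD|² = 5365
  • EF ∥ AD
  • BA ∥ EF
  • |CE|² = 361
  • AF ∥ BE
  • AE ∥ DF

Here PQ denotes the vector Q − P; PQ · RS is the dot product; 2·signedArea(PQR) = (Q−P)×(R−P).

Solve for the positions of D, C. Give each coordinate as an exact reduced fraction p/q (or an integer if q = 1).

C = (-6, 43)
D = (-12, -30)

1. D_x = -12  [AE ∥ DF ∩ EF ∥ AD]
2. D_y = -30  [AE ∥ DF ∩ EF ∥ AD]
   → D = (-12, -30)
3. C_x = -6  [BA ∥ CE ∩ AE ∥ BC]
4. C_y = 43  [BA ∥ CE ∩ AE ∥ BC]
   → C = (-6, 43)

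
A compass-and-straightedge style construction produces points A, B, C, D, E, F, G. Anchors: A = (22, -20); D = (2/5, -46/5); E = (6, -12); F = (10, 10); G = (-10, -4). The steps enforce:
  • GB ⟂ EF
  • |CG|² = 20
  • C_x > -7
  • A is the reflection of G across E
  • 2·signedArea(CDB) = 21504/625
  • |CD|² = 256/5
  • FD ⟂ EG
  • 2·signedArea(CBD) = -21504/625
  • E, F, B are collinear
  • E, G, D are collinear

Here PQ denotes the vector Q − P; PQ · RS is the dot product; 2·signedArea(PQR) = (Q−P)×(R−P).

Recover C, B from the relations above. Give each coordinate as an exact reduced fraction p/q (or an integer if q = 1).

B = (862/125, -884/125)
C = (-6, -6)

1. B_x = 862/125  [E, F, B are collinear ∩ GB ⟂ EF]
2. B_y = -884/125  [E, F, B are collinear ∩ GB ⟂ EF]
   → B = (862/125, -884/125)
3. C_x = -6  [line 266/125·x + -812/125·y + -3276/125 = 0 ∩ |CG|² = 20]
4. C_y = -6  [line 266/125·x + -812/125·y + -3276/125 = 0 ∩ |CG|² = 20]
   → C = (-6, -6)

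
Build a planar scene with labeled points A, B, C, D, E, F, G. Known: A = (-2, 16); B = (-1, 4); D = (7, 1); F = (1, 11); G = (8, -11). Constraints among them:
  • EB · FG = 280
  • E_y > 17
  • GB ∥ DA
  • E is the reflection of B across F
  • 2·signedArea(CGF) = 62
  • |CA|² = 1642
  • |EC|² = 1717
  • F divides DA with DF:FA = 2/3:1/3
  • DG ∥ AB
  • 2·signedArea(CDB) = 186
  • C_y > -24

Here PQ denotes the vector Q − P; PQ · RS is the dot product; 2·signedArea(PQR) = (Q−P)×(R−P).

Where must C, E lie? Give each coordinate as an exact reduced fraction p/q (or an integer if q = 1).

1. C_x = 9  [2·signedArea(CDB) = 186 ∩ 2·signedArea(CGF) = 62]
2. C_y = -23  [2·signedArea(CDB) = 186 ∩ 2·signedArea(CGF) = 62]
   → C = (9, -23)
3. E_x = 3  [E is the reflection of B across F]
4. E_y = 18  [E is the reflection of B across F]
   → E = (3, 18)

C = (9, -23)
E = (3, 18)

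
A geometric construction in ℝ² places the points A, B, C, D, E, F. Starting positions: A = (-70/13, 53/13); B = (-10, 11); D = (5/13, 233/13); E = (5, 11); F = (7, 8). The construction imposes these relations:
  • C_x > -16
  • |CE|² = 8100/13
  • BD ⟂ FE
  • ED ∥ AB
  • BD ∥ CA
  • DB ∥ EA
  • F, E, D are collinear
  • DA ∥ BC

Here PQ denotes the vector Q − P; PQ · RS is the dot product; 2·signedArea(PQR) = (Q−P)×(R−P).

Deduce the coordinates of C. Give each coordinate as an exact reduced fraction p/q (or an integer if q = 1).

C = (-205/13, -37/13)

1. C_x = -205/13  [BD ∥ CA ∩ DA ∥ BC]
2. C_y = -37/13  [BD ∥ CA ∩ DA ∥ BC]
   → C = (-205/13, -37/13)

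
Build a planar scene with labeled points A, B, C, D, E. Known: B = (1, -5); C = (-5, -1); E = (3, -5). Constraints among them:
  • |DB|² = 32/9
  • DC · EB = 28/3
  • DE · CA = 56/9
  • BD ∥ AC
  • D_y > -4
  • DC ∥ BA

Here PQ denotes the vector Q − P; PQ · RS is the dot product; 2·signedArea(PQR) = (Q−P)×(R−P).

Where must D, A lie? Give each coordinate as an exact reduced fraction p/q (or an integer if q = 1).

A = (-11/3, -7/3)
D = (-1/3, -11/3)

1. D_x = -1/3  [DC · EB = 28/3]
2. D_y = -11/3  [|DB|² = 32/9]
   → D = (-1/3, -11/3)
3. A_x = -11/3  [BD ∥ AC ∩ DC ∥ BA]
4. A_y = -7/3  [BD ∥ AC ∩ DC ∥ BA]
   → A = (-11/3, -7/3)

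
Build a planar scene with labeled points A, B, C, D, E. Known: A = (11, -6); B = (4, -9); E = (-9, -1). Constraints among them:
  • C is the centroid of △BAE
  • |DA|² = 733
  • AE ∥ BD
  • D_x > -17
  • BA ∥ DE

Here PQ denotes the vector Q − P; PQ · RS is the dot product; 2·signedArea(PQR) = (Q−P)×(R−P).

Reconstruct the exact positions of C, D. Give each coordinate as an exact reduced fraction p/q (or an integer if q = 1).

1. C_x = 2  [C is the centroid of △BAE]
2. C_y = -16/3  [C is the centroid of △BAE]
   → C = (2, -16/3)
3. D_x = -16  [BA ∥ DE ∩ AE ∥ BD]
4. D_y = -4  [BA ∥ DE ∩ AE ∥ BD]
   → D = (-16, -4)

C = (2, -16/3)
D = (-16, -4)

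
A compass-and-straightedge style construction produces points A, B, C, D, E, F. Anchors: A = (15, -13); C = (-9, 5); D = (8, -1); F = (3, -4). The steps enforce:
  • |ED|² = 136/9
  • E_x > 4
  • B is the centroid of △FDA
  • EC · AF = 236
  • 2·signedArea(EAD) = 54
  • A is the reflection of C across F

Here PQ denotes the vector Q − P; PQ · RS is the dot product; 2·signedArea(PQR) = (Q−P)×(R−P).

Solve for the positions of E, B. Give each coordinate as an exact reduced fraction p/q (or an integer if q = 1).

B = (26/3, -6)
E = (14/3, -3)

1. E_x = 14/3  [EC · AF = 236 ∩ 2·signedArea(EAD) = 54]
2. E_y = -3  [EC · AF = 236 ∩ 2·signedArea(EAD) = 54]
   → E = (14/3, -3)
3. B_x = 26/3  [B is the centroid of △FDA]
4. B_y = -6  [B is the centroid of △FDA]
   → B = (26/3, -6)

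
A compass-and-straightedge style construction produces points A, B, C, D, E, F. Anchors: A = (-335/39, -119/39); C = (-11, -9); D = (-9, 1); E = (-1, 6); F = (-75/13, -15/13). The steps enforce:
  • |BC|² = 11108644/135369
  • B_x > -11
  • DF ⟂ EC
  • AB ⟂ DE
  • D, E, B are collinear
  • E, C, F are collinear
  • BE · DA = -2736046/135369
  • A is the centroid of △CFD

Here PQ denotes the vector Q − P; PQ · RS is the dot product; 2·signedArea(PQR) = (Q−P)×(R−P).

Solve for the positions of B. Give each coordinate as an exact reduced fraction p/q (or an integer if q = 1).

1. B_x = -36535/3471  [D, E, B are collinear ∩ AB ⟂ DE]
2. B_y = 161/3471  [D, E, B are collinear ∩ AB ⟂ DE]
   → B = (-36535/3471, 161/3471)

B = (-36535/3471, 161/3471)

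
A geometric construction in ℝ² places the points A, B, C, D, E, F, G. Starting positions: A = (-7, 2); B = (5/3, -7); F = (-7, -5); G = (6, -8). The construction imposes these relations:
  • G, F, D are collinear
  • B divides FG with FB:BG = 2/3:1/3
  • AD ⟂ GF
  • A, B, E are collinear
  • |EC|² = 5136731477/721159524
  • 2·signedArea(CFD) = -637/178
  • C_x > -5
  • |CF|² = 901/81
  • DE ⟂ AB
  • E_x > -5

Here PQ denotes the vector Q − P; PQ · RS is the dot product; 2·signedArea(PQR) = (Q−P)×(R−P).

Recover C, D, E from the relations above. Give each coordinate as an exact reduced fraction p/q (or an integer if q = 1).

C = (-37/9, -10/3)
D = (-1519/178, -827/178)
E = (-552356/125045, -170581/250090)

1. D_x = -1519/178  [G, F, D are collinear ∩ AD ⟂ GF]
2. D_y = -827/178  [G, F, D are collinear ∩ AD ⟂ GF]
   → D = (-1519/178, -827/178)
3. E_x = -552356/125045  [A, B, E are collinear ∩ DE ⟂ AB]
4. E_y = -170581/250090  [A, B, E are collinear ∩ DE ⟂ AB]
   → E = (-552356/125045, -170581/250090)
5. C_x = -37/9  [line -63/178·x + -273/178·y + -1169/178 = 0 ∩ |CF|² = 901/81]
6. C_y = -10/3  [line -63/178·x + -273/178·y + -1169/178 = 0 ∩ |CF|² = 901/81]
   → C = (-37/9, -10/3)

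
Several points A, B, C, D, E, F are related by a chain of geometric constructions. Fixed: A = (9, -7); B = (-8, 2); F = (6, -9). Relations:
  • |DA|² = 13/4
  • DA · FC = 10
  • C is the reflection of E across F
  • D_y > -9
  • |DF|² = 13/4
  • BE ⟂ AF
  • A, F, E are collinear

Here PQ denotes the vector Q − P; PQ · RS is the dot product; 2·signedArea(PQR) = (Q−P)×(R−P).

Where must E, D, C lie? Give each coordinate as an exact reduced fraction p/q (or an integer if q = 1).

C = (138/13, -77/13)
D = (15/2, -8)
E = (18/13, -157/13)

1. E_x = 18/13  [A, F, E are collinear ∩ BE ⟂ AF]
2. E_y = -157/13  [A, F, E are collinear ∩ BE ⟂ AF]
   → E = (18/13, -157/13)
3. C_x = 138/13  [C is the reflection of E across F]
4. C_y = -77/13  [C is the reflection of E across F]
   → C = (138/13, -77/13)
5. D_x = 15/2  [line -60/13·x + -40/13·y + 10 = 0 ∩ |DF|² = 13/4]
6. D_y = -8  [line -60/13·x + -40/13·y + 10 = 0 ∩ |DF|² = 13/4]
   → D = (15/2, -8)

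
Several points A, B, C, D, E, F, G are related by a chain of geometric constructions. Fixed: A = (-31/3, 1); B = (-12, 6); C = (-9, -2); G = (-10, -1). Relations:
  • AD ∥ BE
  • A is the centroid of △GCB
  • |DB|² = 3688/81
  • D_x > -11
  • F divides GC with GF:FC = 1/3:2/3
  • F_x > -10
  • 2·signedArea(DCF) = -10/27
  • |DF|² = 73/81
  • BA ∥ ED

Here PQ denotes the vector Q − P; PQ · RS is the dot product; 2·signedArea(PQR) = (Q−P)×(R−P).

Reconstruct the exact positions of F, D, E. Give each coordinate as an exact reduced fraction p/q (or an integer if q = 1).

1. F_x = -29/3  [F divides GC with GF:FC = 1/3:2/3]
2. F_y = -4/3  [F divides GC with GF:FC = 1/3:2/3]
   → F = (-29/3, -4/3)
3. D_x = -10  [line -2/3·x + -2/3·y + -188/27 = 0 ∩ |DB|² = 3688/81]
4. D_y = -4/9  [line -2/3·x + -2/3·y + -188/27 = 0 ∩ |DB|² = 3688/81]
   → D = (-10, -4/9)
5. E_x = -35/3  [BA ∥ ED ∩ AD ∥ BE]
6. E_y = 41/9  [BA ∥ ED ∩ AD ∥ BE]
   → E = (-35/3, 41/9)

D = (-10, -4/9)
E = (-35/3, 41/9)
F = (-29/3, -4/3)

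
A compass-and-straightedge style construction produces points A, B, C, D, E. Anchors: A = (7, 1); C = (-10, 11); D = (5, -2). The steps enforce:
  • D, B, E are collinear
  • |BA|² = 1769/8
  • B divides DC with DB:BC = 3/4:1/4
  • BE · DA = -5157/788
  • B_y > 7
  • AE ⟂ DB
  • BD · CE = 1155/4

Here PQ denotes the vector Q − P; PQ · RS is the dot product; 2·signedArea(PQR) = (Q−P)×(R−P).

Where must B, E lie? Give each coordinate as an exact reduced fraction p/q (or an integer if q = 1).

1. B_x = -25/4  [B divides DC with DB:BC = 3/4:1/4]
2. B_y = 31/4  [B divides DC with DB:BC = 3/4:1/4]
   → B = (-25/4, 31/4)
3. E_x = 1835/394  [D, B, E are collinear ∩ AE ⟂ DB]
4. E_y = -671/394  [D, B, E are collinear ∩ AE ⟂ DB]
   → E = (1835/394, -671/394)

B = (-25/4, 31/4)
E = (1835/394, -671/394)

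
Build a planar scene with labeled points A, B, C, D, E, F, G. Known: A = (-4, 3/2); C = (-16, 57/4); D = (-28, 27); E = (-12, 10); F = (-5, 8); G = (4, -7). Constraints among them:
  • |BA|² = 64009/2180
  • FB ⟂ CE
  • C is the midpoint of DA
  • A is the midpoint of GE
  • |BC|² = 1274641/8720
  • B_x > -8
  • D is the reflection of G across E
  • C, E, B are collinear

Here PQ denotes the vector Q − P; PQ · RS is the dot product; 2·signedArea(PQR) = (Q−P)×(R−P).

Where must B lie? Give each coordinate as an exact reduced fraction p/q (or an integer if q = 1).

1. B_x = -4204/545  [C, E, B are collinear ∩ FB ⟂ CE]
2. B_y = 2968/545  [C, E, B are collinear ∩ FB ⟂ CE]
   → B = (-4204/545, 2968/545)

B = (-4204/545, 2968/545)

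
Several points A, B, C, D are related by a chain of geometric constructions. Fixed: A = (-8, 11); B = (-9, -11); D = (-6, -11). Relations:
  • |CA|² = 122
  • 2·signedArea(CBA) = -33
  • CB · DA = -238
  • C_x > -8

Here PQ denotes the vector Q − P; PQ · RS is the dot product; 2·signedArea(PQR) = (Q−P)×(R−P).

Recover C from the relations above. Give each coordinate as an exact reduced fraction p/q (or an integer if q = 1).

C = (-7, 0)

1. C_x = -7  [CB · DA = -238 ∩ 2·signedArea(CBA) = -33]
2. C_y = 0  [CB · DA = -238 ∩ 2·signedArea(CBA) = -33]
   → C = (-7, 0)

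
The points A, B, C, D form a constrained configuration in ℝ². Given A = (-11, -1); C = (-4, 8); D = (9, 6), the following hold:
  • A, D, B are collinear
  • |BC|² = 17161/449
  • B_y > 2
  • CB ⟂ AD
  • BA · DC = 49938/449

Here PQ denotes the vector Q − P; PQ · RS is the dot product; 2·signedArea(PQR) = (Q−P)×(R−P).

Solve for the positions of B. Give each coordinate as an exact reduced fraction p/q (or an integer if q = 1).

1. B_x = -879/449  [A, D, B are collinear ∩ CB ⟂ AD]
2. B_y = 972/449  [A, D, B are collinear ∩ CB ⟂ AD]
   → B = (-879/449, 972/449)

B = (-879/449, 972/449)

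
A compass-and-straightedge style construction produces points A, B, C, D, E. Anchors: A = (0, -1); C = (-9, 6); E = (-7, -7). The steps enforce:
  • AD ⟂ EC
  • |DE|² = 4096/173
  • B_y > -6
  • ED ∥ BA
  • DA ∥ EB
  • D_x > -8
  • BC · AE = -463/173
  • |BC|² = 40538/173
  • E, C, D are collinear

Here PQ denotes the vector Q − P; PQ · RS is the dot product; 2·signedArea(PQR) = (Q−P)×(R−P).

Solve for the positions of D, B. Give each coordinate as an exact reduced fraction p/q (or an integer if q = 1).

1. D_x = -1339/173  [E, C, D are collinear ∩ AD ⟂ EC]
2. D_y = -379/173  [E, C, D are collinear ∩ AD ⟂ EC]
   → D = (-1339/173, -379/173)
3. B_x = 128/173  [ED ∥ BA ∩ DA ∥ EB]
4. B_y = -1005/173  [ED ∥ BA ∩ DA ∥ EB]
   → B = (128/173, -1005/173)

B = (128/173, -1005/173)
D = (-1339/173, -379/173)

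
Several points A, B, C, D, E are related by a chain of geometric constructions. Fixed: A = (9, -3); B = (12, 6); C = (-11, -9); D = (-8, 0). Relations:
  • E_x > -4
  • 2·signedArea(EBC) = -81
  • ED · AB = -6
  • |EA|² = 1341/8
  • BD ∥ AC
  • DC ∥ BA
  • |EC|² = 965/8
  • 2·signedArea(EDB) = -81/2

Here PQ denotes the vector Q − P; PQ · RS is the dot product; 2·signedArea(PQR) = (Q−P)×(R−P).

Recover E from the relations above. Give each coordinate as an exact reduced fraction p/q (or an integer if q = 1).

E = (-15/4, -3/4)

1. E_x = -15/4  [2·signedArea(EDB) = -81/2 ∩ 2·signedArea(EBC) = -81]
2. E_y = -3/4  [2·signedArea(EDB) = -81/2 ∩ 2·signedArea(EBC) = -81]
   → E = (-15/4, -3/4)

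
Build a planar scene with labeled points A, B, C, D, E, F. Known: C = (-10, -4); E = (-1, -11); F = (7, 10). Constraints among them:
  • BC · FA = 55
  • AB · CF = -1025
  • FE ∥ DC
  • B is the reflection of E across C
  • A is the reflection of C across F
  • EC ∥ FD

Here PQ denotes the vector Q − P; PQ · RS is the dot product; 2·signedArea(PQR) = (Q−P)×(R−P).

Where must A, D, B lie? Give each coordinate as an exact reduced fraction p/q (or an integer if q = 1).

1. A_x = 24  [A is the reflection of C across F]
2. A_y = 24  [A is the reflection of C across F]
   → A = (24, 24)
3. D_x = -2  [FE ∥ DC ∩ EC ∥ FD]
4. D_y = 17  [FE ∥ DC ∩ EC ∥ FD]
   → D = (-2, 17)
5. B_x = -19  [B is the reflection of E across C]
6. B_y = 3  [B is the reflection of E across C]
   → B = (-19, 3)

A = (24, 24)
B = (-19, 3)
D = (-2, 17)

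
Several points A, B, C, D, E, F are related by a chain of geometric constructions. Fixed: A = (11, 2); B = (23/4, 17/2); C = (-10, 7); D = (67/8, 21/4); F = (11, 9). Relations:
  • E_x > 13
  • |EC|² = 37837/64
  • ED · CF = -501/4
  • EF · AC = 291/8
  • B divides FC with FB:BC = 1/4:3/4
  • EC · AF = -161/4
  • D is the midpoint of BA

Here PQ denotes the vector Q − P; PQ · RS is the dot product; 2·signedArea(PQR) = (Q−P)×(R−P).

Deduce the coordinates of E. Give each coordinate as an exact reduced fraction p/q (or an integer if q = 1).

1. E_x = 109/8  [EC · AF = -161/4 ∩ ED · CF = -501/4]
2. E_y = 51/4  [EC · AF = -161/4 ∩ ED · CF = -501/4]
   → E = (109/8, 51/4)

E = (109/8, 51/4)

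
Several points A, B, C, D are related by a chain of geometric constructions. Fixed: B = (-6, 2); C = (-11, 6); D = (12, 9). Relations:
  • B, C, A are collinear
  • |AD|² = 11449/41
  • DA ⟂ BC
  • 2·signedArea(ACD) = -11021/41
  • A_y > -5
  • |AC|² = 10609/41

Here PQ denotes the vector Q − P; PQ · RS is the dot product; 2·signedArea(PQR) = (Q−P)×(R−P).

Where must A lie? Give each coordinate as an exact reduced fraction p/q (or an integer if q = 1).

1. A_x = 64/41  [B, C, A are collinear ∩ DA ⟂ BC]
2. A_y = -166/41  [B, C, A are collinear ∩ DA ⟂ BC]
   → A = (64/41, -166/41)

A = (64/41, -166/41)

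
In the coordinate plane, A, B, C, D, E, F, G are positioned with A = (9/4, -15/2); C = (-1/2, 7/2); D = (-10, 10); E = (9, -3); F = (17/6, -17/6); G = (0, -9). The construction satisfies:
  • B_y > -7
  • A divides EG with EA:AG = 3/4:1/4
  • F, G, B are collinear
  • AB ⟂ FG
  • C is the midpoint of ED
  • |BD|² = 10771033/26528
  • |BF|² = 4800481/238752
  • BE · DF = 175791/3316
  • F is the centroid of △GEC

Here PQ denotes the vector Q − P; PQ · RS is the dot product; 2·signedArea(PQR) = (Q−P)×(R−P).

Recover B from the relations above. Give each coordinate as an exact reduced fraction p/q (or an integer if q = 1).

1. B_x = 6375/6632  [F, G, B are collinear ∩ AB ⟂ FG]
2. B_y = -45813/6632  [F, G, B are collinear ∩ AB ⟂ FG]
   → B = (6375/6632, -45813/6632)

B = (6375/6632, -45813/6632)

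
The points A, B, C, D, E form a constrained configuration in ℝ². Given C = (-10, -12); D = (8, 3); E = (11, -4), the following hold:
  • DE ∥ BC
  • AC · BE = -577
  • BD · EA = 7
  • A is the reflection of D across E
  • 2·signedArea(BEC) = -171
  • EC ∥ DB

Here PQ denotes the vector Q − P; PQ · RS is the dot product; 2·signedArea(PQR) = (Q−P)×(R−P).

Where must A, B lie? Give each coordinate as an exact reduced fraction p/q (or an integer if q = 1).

A = (14, -11)
B = (-13, -5)

1. A_x = 14  [A is the reflection of D across E]
2. A_y = -11  [A is the reflection of D across E]
   → A = (14, -11)
3. B_x = -13  [DE ∥ BC ∩ EC ∥ DB]
4. B_y = -5  [DE ∥ BC ∩ EC ∥ DB]
   → B = (-13, -5)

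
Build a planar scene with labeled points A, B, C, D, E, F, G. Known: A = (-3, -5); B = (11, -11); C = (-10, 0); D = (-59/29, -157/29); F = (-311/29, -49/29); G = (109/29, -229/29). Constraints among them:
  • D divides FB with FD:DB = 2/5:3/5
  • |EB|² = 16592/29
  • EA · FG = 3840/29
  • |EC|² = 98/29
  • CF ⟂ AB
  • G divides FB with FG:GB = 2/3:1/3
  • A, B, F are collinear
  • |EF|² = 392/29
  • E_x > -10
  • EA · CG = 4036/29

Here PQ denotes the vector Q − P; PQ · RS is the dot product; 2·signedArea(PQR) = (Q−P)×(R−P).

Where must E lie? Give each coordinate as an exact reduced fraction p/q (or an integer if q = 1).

E = (-269/29, 49/29)

1. E_x = -269/29  [EA · FG = 3840/29 ∩ EA · CG = 4036/29]
2. E_y = 49/29  [EA · FG = 3840/29 ∩ EA · CG = 4036/29]
   → E = (-269/29, 49/29)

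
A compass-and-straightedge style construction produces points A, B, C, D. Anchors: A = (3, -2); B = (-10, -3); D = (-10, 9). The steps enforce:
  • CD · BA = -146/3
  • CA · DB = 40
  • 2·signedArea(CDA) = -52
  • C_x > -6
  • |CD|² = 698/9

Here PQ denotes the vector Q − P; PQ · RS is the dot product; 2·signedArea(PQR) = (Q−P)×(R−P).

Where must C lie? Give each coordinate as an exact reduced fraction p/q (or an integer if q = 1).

C = (-17/3, 4/3)

1. C_x = -17/3  [CA · DB = 40 ∩ CD · BA = -146/3]
2. C_y = 4/3  [CA · DB = 40 ∩ CD · BA = -146/3]
   → C = (-17/3, 4/3)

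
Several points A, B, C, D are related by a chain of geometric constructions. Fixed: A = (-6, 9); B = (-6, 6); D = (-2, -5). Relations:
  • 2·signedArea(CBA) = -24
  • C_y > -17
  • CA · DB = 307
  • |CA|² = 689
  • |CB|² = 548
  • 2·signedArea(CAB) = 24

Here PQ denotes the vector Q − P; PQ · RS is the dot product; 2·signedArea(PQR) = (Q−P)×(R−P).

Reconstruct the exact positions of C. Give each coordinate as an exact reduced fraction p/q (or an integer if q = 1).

1. C_x = 2  [2·signedArea(CBA) = -24 ∩ CA · DB = 307]
2. C_y = -16  [2·signedArea(CBA) = -24 ∩ CA · DB = 307]
   → C = (2, -16)

C = (2, -16)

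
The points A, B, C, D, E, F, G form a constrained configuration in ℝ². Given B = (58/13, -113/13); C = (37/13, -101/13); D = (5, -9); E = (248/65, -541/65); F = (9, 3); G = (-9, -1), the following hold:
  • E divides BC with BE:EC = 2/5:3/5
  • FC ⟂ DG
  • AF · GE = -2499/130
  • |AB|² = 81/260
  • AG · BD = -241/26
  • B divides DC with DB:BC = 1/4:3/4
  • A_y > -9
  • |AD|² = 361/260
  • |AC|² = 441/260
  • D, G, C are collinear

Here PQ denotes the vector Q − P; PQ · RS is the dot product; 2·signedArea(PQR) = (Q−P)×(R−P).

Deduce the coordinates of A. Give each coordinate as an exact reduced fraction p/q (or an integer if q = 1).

A = (517/130, -547/65)

1. A_x = 517/130  [line -7/13·x + 4/13·y + 123/26 = 0 ∩ |AD|² = 361/260]
2. A_y = -547/65  [line -7/13·x + 4/13·y + 123/26 = 0 ∩ |AD|² = 361/260]
   → A = (517/130, -547/65)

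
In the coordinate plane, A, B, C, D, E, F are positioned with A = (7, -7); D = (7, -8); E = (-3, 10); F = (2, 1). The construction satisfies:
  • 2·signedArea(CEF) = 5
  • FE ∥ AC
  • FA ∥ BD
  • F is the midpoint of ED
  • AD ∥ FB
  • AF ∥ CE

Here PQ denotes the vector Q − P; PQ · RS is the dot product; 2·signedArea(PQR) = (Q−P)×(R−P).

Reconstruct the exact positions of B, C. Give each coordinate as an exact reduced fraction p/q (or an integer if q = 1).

1. B_x = 2  [FA ∥ BD ∩ AD ∥ FB]
2. B_y = 0  [FA ∥ BD ∩ AD ∥ FB]
   → B = (2, 0)
3. C_x = 2  [AF ∥ CE ∩ FE ∥ AC]
4. C_y = 2  [AF ∥ CE ∩ FE ∥ AC]
   → C = (2, 2)

B = (2, 0)
C = (2, 2)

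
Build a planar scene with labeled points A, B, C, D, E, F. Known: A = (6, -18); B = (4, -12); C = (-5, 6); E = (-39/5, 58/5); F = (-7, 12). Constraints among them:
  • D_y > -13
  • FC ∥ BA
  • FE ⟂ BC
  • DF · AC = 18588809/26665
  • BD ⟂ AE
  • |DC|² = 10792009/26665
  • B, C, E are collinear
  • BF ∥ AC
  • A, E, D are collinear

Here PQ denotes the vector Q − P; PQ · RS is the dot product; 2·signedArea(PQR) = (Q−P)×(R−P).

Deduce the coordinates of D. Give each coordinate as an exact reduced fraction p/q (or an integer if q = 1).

D = (89196/26665, -328122/26665)

1. D_x = 89196/26665  [A, E, D are collinear ∩ BD ⟂ AE]
2. D_y = -328122/26665  [A, E, D are collinear ∩ BD ⟂ AE]
   → D = (89196/26665, -328122/26665)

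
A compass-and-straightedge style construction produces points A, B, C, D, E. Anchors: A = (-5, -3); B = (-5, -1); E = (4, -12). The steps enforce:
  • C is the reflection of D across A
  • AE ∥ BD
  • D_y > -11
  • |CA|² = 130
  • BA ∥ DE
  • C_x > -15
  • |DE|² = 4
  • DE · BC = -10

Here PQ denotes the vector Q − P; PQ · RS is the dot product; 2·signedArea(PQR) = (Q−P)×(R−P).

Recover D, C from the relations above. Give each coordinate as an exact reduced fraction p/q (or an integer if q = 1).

1. D_x = 4  [BA ∥ DE ∩ AE ∥ BD]
2. D_y = -10  [BA ∥ DE ∩ AE ∥ BD]
   → D = (4, -10)
3. C_x = -14  [C is the reflection of D across A]
4. C_y = 4  [C is the reflection of D across A]
   → C = (-14, 4)

C = (-14, 4)
D = (4, -10)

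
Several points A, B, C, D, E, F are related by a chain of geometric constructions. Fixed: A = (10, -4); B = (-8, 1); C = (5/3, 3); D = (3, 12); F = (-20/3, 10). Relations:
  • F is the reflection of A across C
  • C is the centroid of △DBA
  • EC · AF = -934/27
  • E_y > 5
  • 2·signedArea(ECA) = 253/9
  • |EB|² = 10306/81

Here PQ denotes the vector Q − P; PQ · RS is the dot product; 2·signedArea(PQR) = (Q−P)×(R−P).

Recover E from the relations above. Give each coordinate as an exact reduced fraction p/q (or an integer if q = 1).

E = (19/9, 6)

1. E_x = 19/9  [EC · AF = -934/27 ∩ 2·signedArea(ECA) = 253/9]
2. E_y = 6  [EC · AF = -934/27 ∩ 2·signedArea(ECA) = 253/9]
   → E = (19/9, 6)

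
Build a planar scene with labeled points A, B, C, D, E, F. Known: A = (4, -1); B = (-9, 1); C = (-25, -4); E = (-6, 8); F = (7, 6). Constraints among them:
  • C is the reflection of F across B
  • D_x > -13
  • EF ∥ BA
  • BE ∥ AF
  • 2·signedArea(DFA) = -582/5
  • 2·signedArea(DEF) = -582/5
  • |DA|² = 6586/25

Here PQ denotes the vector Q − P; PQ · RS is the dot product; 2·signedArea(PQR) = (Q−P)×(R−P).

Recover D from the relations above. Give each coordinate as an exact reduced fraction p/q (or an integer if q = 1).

D = (-61/5, 0)

1. D_x = -61/5  [2·signedArea(DEF) = -582/5 ∩ 2·signedArea(DFA) = -582/5]
2. D_y = 0  [2·signedArea(DEF) = -582/5 ∩ 2·signedArea(DFA) = -582/5]
   → D = (-61/5, 0)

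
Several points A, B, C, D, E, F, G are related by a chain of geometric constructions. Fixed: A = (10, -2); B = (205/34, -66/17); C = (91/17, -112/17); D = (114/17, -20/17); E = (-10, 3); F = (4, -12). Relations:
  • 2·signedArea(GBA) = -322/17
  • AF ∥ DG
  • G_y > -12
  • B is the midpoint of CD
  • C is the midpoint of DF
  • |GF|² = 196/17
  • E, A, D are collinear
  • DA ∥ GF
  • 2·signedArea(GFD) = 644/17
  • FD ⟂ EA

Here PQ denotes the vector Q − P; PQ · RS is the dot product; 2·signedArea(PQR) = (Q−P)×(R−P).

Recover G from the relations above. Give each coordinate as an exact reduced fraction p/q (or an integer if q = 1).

G = (12/17, -190/17)

1. G_x = 12/17  [DA ∥ GF ∩ AF ∥ DG]
2. G_y = -190/17  [DA ∥ GF ∩ AF ∥ DG]
   → G = (12/17, -190/17)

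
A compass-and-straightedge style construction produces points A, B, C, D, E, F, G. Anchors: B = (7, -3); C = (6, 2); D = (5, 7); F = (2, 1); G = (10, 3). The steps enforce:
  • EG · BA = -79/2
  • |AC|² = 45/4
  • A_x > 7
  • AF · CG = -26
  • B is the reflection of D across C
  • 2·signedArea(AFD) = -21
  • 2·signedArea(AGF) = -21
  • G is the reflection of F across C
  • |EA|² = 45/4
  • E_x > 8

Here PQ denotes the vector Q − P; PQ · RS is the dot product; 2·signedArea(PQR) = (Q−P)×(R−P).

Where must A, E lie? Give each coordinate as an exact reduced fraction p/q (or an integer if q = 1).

A = (15/2, 5)
E = (9, 8)

1. A_x = 15/2  [2·signedArea(AFD) = -21 ∩ 2·signedArea(AGF) = -21]
2. A_y = 5  [2·signedArea(AFD) = -21 ∩ 2·signedArea(AGF) = -21]
   → A = (15/2, 5)
3. E_x = 9  [line -1/2·x + -8·y + 137/2 = 0 ∩ |EA|² = 45/4]
4. E_y = 8  [line -1/2·x + -8·y + 137/2 = 0 ∩ |EA|² = 45/4]
   → E = (9, 8)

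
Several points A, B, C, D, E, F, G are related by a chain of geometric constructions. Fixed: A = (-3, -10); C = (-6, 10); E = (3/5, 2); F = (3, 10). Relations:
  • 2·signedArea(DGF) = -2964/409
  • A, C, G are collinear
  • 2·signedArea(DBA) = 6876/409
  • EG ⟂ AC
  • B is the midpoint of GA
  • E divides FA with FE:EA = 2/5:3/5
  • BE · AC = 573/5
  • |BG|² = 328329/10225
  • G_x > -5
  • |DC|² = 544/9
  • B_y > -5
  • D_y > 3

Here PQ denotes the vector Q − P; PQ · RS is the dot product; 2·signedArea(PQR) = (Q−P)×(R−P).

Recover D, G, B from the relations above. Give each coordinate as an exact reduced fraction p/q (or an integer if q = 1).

B = (-7854/2045, -1798/409)
D = (-2, 10/3)
G = (-9573/2045, 494/409)

1. G_x = -9573/2045  [A, C, G are collinear ∩ EG ⟂ AC]
2. G_y = 494/409  [A, C, G are collinear ∩ EG ⟂ AC]
   → G = (-9573/2045, 494/409)
3. B_x = -7854/2045  [B is the midpoint of GA]
4. B_y = -1798/409  [B is the midpoint of GA]
   → B = (-7854/2045, -1798/409)
5. D_x = -2  [2·signedArea(DBA) = 6876/409 ∩ 2·signedArea(DGF) = -2964/409]
6. D_y = 10/3  [2·signedArea(DBA) = 6876/409 ∩ 2·signedArea(DGF) = -2964/409]
   → D = (-2, 10/3)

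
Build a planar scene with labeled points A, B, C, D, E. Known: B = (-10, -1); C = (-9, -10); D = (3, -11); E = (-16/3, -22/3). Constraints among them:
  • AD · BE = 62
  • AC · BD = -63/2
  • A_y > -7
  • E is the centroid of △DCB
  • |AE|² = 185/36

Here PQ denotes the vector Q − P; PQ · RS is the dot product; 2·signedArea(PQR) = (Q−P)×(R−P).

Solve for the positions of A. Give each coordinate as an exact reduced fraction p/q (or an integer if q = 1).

1. A_x = -7/2  [AD · BE = 62 ∩ AC · BD = -63/2]
2. A_y = -6  [AD · BE = 62 ∩ AC · BD = -63/2]
   → A = (-7/2, -6)

A = (-7/2, -6)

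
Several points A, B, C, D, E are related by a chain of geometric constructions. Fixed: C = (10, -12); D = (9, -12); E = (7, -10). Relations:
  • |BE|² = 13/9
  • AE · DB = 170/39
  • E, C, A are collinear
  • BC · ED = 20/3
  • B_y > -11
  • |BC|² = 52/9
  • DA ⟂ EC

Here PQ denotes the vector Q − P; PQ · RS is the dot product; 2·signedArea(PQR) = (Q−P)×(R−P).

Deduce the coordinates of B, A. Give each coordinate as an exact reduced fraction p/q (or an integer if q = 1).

A = (121/13, -150/13)
B = (8, -32/3)

1. B_x = 8  [line -2·x + 2·y + 112/3 = 0 ∩ |BE|² = 13/9]
2. B_y = -32/3  [line -2·x + 2·y + 112/3 = 0 ∩ |BE|² = 13/9]
   → B = (8, -32/3)
3. A_x = 121/13  [E, C, A are collinear ∩ DA ⟂ EC]
4. A_y = -150/13  [E, C, A are collinear ∩ DA ⟂ EC]
   → A = (121/13, -150/13)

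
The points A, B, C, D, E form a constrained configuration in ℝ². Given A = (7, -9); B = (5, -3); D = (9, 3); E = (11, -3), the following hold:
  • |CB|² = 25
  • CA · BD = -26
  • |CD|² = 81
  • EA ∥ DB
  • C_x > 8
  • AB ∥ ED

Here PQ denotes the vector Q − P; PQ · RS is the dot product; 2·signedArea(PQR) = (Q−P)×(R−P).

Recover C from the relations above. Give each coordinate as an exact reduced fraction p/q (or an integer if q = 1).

1. C_x = 9  [line -4·x + -6·y + 0 = 0 ∩ |CB|² = 25]
2. C_y = -6  [line -4·x + -6·y + 0 = 0 ∩ |CB|² = 25]
   → C = (9, -6)

C = (9, -6)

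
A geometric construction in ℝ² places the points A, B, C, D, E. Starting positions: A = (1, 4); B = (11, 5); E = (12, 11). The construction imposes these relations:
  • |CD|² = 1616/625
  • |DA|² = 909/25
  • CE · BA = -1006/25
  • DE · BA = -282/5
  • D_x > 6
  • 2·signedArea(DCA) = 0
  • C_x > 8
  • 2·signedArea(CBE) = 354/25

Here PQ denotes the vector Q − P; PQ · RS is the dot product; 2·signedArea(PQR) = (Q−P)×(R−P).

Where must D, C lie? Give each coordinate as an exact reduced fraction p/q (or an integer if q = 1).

1. D_x = 7  [line 10·x + 1·y + -373/5 = 0 ∩ |DA|² = 909/25]
2. D_y = 23/5  [line 10·x + 1·y + -373/5 = 0 ∩ |DA|² = 909/25]
   → D = (7, 23/5)
3. C_x = 43/5  [2·signedArea(DCA) = 0 ∩ 2·signedArea(CBE) = 354/25]
4. C_y = 119/25  [2·signedArea(DCA) = 0 ∩ 2·signedArea(CBE) = 354/25]
   → C = (43/5, 119/25)

C = (43/5, 119/25)
D = (7, 23/5)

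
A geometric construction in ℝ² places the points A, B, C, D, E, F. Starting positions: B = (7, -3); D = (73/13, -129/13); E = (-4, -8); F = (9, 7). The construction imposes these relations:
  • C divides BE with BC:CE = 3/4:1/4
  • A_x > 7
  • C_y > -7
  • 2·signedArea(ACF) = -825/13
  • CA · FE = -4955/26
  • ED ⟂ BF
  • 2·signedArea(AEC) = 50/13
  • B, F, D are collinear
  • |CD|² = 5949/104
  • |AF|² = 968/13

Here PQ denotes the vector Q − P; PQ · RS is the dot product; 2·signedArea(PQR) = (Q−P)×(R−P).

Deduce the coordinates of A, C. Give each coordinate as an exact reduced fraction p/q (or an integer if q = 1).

1. C_x = -5/4  [C divides BE with BC:CE = 3/4:1/4]
2. C_y = -27/4  [C divides BE with BC:CE = 3/4:1/4]
   → C = (-5/4, -27/4)
3. A_x = 95/13  [2·signedArea(ACF) = -825/13 ∩ CA · FE = -4955/26]
4. A_y = -19/13  [2·signedArea(ACF) = -825/13 ∩ CA · FE = -4955/26]
   → A = (95/13, -19/13)

A = (95/13, -19/13)
C = (-5/4, -27/4)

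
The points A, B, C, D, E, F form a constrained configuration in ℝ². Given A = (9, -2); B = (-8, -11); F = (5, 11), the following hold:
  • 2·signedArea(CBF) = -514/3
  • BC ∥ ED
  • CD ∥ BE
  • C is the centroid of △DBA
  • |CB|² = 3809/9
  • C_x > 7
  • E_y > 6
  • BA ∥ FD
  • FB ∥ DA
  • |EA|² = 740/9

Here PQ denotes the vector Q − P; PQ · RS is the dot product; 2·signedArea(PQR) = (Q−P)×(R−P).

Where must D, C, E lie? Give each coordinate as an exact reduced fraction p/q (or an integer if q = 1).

1. D_x = 22  [FB ∥ DA ∩ BA ∥ FD]
2. D_y = 20  [FB ∥ DA ∩ BA ∥ FD]
   → D = (22, 20)
3. C_x = 23/3  [C is the centroid of △DBA]
4. C_y = 7/3  [C is the centroid of △DBA]
   → C = (23/3, 7/3)
5. E_x = 19/3  [BC ∥ ED ∩ CD ∥ BE]
6. E_y = 20/3  [BC ∥ ED ∩ CD ∥ BE]
   → E = (19/3, 20/3)

C = (23/3, 7/3)
D = (22, 20)
E = (19/3, 20/3)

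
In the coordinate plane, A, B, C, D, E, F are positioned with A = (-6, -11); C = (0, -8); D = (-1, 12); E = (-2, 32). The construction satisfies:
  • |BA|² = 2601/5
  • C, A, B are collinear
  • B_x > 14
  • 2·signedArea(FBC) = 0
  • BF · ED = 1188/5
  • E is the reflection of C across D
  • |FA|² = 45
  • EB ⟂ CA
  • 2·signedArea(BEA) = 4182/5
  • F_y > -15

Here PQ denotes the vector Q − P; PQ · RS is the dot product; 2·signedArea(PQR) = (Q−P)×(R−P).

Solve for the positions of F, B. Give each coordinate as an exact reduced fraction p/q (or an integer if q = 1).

1. B_x = 72/5  [C, A, B are collinear ∩ EB ⟂ CA]
2. B_y = -4/5  [C, A, B are collinear ∩ EB ⟂ CA]
   → B = (72/5, -4/5)
3. F_x = -12  [2·signedArea(FBC) = 0 ∩ BF · ED = 1188/5]
4. F_y = -14  [2·signedArea(FBC) = 0 ∩ BF · ED = 1188/5]
   → F = (-12, -14)

B = (72/5, -4/5)
F = (-12, -14)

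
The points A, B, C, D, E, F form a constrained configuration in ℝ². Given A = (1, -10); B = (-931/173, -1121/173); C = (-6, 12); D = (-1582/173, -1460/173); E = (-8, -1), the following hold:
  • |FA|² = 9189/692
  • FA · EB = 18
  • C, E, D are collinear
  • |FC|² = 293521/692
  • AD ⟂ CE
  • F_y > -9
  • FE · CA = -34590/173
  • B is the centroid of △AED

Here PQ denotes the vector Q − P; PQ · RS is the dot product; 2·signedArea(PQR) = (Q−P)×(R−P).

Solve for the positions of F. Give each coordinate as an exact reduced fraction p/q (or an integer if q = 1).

F = (-379/173, -2851/346)

1. F_x = -379/173  [FA · EB = 18 ∩ FE · CA = -34590/173]
2. F_y = -2851/346  [FA · EB = 18 ∩ FE · CA = -34590/173]
   → F = (-379/173, -2851/346)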